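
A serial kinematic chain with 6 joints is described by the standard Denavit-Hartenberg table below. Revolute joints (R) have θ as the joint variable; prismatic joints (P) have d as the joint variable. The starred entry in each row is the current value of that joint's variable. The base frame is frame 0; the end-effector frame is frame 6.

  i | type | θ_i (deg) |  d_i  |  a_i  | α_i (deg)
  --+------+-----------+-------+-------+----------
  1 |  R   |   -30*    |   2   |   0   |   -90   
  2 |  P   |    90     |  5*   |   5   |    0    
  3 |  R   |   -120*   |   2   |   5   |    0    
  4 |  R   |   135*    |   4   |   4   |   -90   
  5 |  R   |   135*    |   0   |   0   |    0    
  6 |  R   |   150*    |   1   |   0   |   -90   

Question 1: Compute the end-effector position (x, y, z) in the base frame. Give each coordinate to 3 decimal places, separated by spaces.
7.517 8.362 -4.105

after link 1: o_1 = (0.0000, 0.0000, 2.0000)
after link 2: o_2 = (2.5000, 4.3301, -3.0000)
after link 3: o_3 = (7.2500, 3.8971, -0.5000)
after link 4: o_4 = (8.3534, 7.8789, -4.3637)
after link 5: o_5 = (8.3534, 7.8789, -4.3637)
after link 6: o_6 = (7.5169, 8.3618, -4.1049)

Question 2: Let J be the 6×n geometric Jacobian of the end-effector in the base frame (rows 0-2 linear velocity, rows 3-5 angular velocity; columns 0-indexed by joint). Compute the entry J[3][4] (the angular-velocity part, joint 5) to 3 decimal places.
-0.837

axis z_4 = (-0.8365,0.4830,0.2588); lever o_n−o_4 = (-0.8365,0.4830,0.2588)
cross product → J_v[:, 4] = (-0.0000,-0.0000,-0.0000)
J_ω[:, 4] = z_4
entry J[3][4] = -0.8365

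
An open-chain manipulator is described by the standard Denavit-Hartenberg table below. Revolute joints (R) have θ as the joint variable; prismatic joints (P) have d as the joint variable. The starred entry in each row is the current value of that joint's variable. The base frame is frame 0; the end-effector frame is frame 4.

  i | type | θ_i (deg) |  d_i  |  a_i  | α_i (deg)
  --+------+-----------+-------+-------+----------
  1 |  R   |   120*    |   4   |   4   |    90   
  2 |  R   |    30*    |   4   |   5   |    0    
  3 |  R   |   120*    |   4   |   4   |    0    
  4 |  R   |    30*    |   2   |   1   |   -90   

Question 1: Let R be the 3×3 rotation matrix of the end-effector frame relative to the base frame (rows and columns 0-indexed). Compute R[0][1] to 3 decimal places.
End-effector y-axis (col 1 of R) = (-0.8660,-0.5000,-0.0000)
R[0][1] = -0.8660

-0.866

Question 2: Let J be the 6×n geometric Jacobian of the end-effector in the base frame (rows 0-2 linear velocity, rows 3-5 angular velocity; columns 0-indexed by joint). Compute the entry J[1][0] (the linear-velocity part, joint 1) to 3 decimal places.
axis z_0 = ẑ; lever o_n−o_0 = (6.7272,8.3481,8.5000)
cross product → J_v[:, 0] = (-8.3481,6.7272,0.0000)
J_ω[:, 0] = z_0
entry J[1][0] = 6.7272

6.727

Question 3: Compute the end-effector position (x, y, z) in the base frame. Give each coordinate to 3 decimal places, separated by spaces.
after link 1: o_1 = (-2.0000, 3.4641, 4.0000)
after link 2: o_2 = (-0.7010, 9.2141, 6.5000)
after link 3: o_3 = (4.4952, 8.2141, 8.5000)
after link 4: o_4 = (6.7272, 8.3481, 8.5000)

6.727 8.348 8.500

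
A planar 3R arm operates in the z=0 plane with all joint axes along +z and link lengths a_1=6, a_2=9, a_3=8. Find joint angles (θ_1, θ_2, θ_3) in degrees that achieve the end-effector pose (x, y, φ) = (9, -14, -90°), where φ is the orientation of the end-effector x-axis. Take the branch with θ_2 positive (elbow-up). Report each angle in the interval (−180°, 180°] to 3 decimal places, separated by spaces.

wrist centre = target − a_3·(cos φ, sin φ) = (9.0000, -6.0000)
cos θ_2 = (117.0000−6²−9²)/(2·6·9) = 0.0000; θ_2 = 90.0000° (elbow-up)
β = atan2(-6.0000,9.0000) = -33.6901°; ψ = atan2(9.0000,6.0000) = 56.3099°
θ_1 = β − ψ = -90.0000°
θ_3 = φ − θ_1 − θ_2 = -90.0000° (wrapped to (-180°,180°])

-90.000 90.000 -90.000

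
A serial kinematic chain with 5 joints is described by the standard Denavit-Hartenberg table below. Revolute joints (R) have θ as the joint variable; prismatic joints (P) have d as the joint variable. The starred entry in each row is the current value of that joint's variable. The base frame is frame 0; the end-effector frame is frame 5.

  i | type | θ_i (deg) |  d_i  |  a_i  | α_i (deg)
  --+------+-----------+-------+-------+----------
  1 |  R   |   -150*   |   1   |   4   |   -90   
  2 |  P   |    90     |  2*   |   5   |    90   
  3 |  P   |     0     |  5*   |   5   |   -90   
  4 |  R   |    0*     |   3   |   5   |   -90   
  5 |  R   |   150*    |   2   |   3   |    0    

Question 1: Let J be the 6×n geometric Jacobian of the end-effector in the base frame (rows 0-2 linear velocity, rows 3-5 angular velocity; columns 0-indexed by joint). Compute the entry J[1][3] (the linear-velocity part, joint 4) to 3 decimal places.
axis z_3 = (0.5000,-0.8660,0.0000); lever o_n−o_3 = (2.4821,-0.2990,-2.4019)
cross product → J_v[:, 3] = (2.0801,1.2010,2.0000)
J_ω[:, 3] = z_3
entry J[1][3] = 1.2010

1.201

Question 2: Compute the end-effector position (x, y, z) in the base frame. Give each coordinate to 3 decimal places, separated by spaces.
-4.312 -6.531 -11.402

after link 1: o_1 = (-3.4641, -2.0000, 1.0000)
after link 2: o_2 = (-2.4641, -3.7321, -4.0000)
after link 3: o_3 = (-6.7942, -6.2321, -9.0000)
after link 4: o_4 = (-5.2942, -8.8301, -14.0000)
after link 5: o_5 = (-4.3122, -6.5311, -11.4019)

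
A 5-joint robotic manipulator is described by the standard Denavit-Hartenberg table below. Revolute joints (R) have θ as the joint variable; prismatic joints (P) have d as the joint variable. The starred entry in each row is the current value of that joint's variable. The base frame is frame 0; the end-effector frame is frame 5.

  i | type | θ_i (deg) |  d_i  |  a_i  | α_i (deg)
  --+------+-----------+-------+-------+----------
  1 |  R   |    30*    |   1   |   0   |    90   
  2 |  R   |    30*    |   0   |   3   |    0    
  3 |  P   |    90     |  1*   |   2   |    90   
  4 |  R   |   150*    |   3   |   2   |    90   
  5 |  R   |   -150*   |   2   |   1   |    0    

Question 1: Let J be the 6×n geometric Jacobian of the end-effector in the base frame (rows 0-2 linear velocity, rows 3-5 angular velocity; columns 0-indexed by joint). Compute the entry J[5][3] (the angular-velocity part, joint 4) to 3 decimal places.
0.500

axis z_3 = (0.7500,0.4330,0.5000); lever o_n−o_3 = (3.0167,-0.9130,1.2655)
cross product → J_v[:, 3] = (1.0045,0.5592,-1.9910)
J_ω[:, 3] = z_3
entry J[5][3] = 0.5000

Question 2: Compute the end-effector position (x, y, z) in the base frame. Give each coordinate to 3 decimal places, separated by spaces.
after link 1: o_1 = (0.0000, 0.0000, 1.0000)
after link 2: o_2 = (2.2500, 1.2990, 2.5000)
after link 3: o_3 = (1.8840, -0.0670, 4.2321)
after link 4: o_4 = (5.3840, 0.7990, 4.2321)
after link 5: o_5 = (4.9007, -0.9800, 5.4976)

4.901 -0.980 5.498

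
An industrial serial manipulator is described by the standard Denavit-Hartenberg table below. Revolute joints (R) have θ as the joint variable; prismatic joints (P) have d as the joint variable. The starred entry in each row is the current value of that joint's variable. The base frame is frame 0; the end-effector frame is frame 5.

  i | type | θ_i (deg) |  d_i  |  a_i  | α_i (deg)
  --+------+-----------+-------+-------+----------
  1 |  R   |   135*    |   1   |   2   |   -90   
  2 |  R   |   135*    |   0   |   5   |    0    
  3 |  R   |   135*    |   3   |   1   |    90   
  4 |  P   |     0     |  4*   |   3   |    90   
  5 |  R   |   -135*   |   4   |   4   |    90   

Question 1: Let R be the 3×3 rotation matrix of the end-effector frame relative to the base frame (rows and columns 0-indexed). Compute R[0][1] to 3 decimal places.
End-effector y-axis (col 1 of R) = (0.7071,0.7071,-0.0000)
R[0][1] = 0.7071

0.707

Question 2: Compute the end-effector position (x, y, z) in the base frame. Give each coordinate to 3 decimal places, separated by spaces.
after link 1: o_1 = (-1.4142, 1.4142, 1.0000)
after link 2: o_2 = (1.0858, -1.0858, -2.5355)
after link 3: o_3 = (-1.0355, -3.2071, -1.5355)
after link 4: o_4 = (1.7929, -6.0355, 1.4645)
after link 5: o_5 = (2.6213, -1.2071, -1.3640)

2.621 -1.207 -1.364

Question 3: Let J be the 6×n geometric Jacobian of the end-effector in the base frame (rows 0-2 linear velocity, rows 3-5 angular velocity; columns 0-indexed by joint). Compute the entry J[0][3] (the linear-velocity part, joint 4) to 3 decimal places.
prismatic axis z_3 = (0.7071,-0.7071,-0.0000)
J_v[:, 3] = z_3; J_ω[:, 3] = (0,0,0)
entry J[0][3] = 0.7071

0.707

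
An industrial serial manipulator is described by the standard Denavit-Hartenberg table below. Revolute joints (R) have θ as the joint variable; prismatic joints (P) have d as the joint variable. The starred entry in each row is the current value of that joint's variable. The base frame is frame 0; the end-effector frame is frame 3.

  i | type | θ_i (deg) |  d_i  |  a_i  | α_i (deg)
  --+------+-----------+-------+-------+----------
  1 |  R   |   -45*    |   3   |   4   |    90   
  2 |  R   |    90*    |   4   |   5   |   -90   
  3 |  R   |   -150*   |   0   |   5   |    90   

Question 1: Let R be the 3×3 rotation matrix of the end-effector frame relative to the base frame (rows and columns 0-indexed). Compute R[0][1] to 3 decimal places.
-0.707

End-effector y-axis (col 1 of R) = (-0.7071,0.7071,0.0000)
R[0][1] = -0.7071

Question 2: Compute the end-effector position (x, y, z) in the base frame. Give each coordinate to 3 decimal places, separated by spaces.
-1.768 -7.425 3.670

after link 1: o_1 = (2.8284, -2.8284, 3.0000)
after link 2: o_2 = (0.0000, -5.6569, 8.0000)
after link 3: o_3 = (-1.7678, -7.4246, 3.6699)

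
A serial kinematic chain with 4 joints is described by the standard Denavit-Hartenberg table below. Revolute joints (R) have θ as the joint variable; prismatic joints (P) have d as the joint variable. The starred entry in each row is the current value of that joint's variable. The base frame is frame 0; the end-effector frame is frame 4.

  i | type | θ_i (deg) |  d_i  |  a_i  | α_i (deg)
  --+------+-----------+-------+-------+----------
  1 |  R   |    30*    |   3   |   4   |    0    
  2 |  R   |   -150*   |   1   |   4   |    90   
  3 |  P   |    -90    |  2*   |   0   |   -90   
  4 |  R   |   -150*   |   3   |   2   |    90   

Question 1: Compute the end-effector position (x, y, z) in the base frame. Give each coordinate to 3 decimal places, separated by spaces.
after link 1: o_1 = (3.4641, 2.0000, 3.0000)
after link 2: o_2 = (1.4641, -1.4641, 4.0000)
after link 3: o_3 = (-0.2679, -0.4641, 4.0000)
after link 4: o_4 = (-2.6340, -2.5622, 5.7321)

-2.634 -2.562 5.732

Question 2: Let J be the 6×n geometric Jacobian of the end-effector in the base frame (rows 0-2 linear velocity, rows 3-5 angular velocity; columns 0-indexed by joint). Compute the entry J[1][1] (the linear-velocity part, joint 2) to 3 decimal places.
axis z_1 = (0.0000,0.0000,1.0000); lever o_n−o_1 = (-6.0981,-4.5622,2.7321)
cross product → J_v[:, 1] = (4.5622,-6.0981,0.0000)
J_ω[:, 1] = z_1
entry J[1][1] = -6.0981

-6.098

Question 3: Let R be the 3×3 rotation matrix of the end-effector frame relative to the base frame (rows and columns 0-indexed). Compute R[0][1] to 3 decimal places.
End-effector y-axis (col 1 of R) = (-0.5000,-0.8660,0.0000)
R[0][1] = -0.5000

-0.500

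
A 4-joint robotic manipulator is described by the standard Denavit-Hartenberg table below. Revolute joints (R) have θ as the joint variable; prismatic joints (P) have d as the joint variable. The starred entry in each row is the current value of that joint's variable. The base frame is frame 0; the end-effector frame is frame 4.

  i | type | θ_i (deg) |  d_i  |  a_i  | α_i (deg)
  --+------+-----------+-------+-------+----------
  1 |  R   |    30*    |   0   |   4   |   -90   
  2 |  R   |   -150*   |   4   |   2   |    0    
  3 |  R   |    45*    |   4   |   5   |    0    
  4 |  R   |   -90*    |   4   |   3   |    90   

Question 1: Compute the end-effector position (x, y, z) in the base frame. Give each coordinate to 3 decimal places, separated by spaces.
-7.666 9.430 5.053

after link 1: o_1 = (3.4641, 2.0000, 0.0000)
after link 2: o_2 = (-0.0359, 4.5981, 1.0000)
after link 3: o_3 = (-3.1566, 7.4151, 5.8296)
after link 4: o_4 = (-7.6662, 9.4303, 5.0532)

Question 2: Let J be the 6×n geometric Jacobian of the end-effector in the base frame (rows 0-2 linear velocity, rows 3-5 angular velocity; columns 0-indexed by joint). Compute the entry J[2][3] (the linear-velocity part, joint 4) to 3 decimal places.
2.898

axis z_3 = (-0.5000,0.8660,0.0000); lever o_n−o_3 = (-4.5095,2.0152,-0.7765)
cross product → J_v[:, 3] = (-0.6724,-0.3882,2.8978)
J_ω[:, 3] = z_3
entry J[2][3] = 2.8978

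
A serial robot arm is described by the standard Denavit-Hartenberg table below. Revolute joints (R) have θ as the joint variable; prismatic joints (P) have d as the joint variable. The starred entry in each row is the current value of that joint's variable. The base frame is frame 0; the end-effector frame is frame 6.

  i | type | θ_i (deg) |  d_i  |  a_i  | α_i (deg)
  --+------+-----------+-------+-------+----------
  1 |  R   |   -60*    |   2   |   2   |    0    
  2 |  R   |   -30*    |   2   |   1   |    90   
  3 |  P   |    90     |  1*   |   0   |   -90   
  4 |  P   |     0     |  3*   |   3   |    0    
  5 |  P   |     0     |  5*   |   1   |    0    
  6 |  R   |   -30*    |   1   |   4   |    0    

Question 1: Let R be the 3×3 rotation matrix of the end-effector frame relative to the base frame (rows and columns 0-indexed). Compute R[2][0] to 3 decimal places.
0.866

End-effector x-axis (col 0 of R) = (-0.5000,-0.0000,0.8660)
R[2][0] = 0.8660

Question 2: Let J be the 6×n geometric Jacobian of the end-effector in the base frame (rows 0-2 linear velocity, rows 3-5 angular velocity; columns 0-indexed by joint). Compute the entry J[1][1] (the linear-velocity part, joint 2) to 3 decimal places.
-3.000

axis z_1 = (0.0000,0.0000,1.0000); lever o_n−o_1 = (-3.0000,8.0000,9.4641)
cross product → J_v[:, 1] = (-8.0000,-3.0000,0.0000)
J_ω[:, 1] = z_1
entry J[1][1] = -3.0000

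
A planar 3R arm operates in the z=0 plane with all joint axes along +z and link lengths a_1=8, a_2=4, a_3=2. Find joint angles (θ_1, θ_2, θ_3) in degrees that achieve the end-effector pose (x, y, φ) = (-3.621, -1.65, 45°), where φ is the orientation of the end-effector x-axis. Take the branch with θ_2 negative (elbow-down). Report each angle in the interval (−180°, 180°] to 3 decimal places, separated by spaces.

-120.003 -135.003 -59.994

wrist centre = target − a_3·(cos φ, sin φ) = (-5.0352, -3.0642)
cos θ_2 = (34.7428−8²−4²)/(2·8·4) = -0.7071; θ_2 = -135.0030° (elbow-down)
β = atan2(-3.0642,-5.0352) = -148.6771°; ψ = atan2(-2.8283,5.1714) = -28.6745°
θ_1 = β − ψ = -120.0026°
θ_3 = φ − θ_1 − θ_2 = -59.9943° (wrapped to (-180°,180°])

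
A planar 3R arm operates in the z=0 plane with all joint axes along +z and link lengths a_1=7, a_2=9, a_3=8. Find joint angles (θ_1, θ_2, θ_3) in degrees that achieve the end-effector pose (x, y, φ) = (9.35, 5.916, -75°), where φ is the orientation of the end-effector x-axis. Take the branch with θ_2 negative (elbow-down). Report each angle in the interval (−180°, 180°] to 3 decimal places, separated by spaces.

78.829 -29.988 -123.842

wrist centre = target − a_3·(cos φ, sin φ) = (7.2794, 13.6434)
cos θ_2 = (239.1329−7²−9²)/(2·7·9) = 0.8661; θ_2 = -29.9875° (elbow-down)
β = atan2(13.6434,7.2794) = 61.9178°; ψ = atan2(-4.4983,14.7952) = -16.9113°
θ_1 = β − ψ = 78.8291°
θ_3 = φ − θ_1 − θ_2 = -123.8415° (wrapped to (-180°,180°])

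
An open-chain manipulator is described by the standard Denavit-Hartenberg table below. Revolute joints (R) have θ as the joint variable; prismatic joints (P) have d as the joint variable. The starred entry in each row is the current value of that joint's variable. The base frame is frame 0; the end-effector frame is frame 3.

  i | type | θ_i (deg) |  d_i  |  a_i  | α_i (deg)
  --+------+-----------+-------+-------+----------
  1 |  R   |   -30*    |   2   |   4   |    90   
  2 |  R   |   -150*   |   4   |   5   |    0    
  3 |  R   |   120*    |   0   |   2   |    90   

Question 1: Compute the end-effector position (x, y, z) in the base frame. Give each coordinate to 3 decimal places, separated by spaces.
after link 1: o_1 = (3.4641, -2.0000, 2.0000)
after link 2: o_2 = (-2.2859, -3.2990, -0.5000)
after link 3: o_3 = (-0.7859, -4.1651, -1.5000)

-0.786 -4.165 -1.500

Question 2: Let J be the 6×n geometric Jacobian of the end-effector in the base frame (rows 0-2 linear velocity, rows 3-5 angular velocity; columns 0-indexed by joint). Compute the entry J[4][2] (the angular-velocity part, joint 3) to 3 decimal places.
-0.866

axis z_2 = (-0.5000,-0.8660,0.0000); lever o_n−o_2 = (1.5000,-0.8660,-1.0000)
cross product → J_v[:, 2] = (0.8660,-0.5000,1.7321)
J_ω[:, 2] = z_2
entry J[4][2] = -0.8660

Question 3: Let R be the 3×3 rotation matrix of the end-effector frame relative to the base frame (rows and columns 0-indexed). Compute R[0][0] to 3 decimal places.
End-effector x-axis (col 0 of R) = (0.7500,-0.4330,-0.5000)
R[0][0] = 0.7500

0.750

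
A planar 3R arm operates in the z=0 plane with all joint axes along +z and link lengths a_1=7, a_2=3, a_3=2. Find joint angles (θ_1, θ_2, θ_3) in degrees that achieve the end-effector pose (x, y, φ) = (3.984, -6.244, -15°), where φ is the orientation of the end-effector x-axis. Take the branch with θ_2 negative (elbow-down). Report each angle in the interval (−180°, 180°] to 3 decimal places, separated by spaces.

wrist centre = target − a_3·(cos φ, sin φ) = (2.0521, -5.7264)
cos θ_2 = (37.0025−7²−3²)/(2·7·3) = -0.4999; θ_2 = -119.9960° (elbow-down)
β = atan2(-5.7264,2.0521) = -70.2839°; ψ = atan2(-2.5982,5.5002) = -25.2852°
θ_1 = β − ψ = -44.9988°
θ_3 = φ − θ_1 − θ_2 = 149.9948° (wrapped to (-180°,180°])

-44.999 -119.996 149.995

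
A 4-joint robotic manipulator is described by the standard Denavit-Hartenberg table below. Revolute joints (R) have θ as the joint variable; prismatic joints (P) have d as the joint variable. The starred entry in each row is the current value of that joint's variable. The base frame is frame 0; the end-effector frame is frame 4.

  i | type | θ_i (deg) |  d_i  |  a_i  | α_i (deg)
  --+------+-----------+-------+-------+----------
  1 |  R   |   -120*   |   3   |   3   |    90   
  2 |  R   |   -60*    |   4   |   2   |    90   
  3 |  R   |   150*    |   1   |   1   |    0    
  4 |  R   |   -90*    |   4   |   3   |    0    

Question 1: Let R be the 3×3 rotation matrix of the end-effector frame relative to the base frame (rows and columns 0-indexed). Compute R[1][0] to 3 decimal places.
End-effector x-axis (col 0 of R) = (-0.8750,0.2165,-0.4330)
R[1][0] = 0.2165

0.217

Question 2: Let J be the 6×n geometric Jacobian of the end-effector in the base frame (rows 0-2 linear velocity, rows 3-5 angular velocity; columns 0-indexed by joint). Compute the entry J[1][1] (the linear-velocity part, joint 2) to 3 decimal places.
-4.141

axis z_1 = (-0.8660,0.5000,0.0000); lever o_n−o_1 = (-4.6405,6.1585,-4.7811)
cross product → J_v[:, 1] = (-2.3905,-4.1405,-3.0131)
J_ω[:, 1] = z_1
entry J[1][1] = -4.1405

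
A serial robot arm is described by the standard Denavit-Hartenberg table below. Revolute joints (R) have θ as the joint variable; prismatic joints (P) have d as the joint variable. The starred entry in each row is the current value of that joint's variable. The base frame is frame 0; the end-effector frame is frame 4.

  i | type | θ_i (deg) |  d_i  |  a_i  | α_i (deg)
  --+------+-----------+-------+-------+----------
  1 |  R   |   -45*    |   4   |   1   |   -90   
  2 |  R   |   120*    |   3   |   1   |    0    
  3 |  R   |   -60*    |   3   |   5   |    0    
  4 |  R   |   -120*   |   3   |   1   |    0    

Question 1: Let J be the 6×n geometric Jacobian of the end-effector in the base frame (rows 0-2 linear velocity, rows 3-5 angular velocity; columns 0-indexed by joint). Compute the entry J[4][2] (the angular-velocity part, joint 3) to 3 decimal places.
0.707

axis z_2 = (0.7071,0.7071,0.0000); lever o_n−o_2 = (6.3640,2.1213,-3.4641)
cross product → J_v[:, 2] = (-2.4495,2.4495,-3.0000)
J_ω[:, 2] = z_2
entry J[4][2] = 0.7071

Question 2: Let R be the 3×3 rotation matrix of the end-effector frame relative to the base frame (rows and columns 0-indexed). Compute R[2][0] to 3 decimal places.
End-effector x-axis (col 0 of R) = (0.3536,-0.3536,0.8660)
R[2][0] = 0.8660

0.866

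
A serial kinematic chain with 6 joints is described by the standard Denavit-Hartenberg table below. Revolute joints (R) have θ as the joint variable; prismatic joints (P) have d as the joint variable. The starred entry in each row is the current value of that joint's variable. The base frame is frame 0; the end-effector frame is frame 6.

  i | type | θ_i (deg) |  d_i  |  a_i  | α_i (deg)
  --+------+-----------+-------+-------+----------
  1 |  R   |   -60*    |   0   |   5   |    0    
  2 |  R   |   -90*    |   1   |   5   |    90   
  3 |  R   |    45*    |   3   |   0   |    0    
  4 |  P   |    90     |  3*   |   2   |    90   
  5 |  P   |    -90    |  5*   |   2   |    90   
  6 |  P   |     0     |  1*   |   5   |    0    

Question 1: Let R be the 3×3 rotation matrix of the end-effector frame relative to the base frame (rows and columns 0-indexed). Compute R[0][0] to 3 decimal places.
End-effector x-axis (col 0 of R) = (0.5000,-0.8660,0.0000)
R[0][0] = 0.5000

0.500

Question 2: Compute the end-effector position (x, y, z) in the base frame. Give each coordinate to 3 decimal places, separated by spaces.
after link 1: o_1 = (2.5000, -4.3301, 0.0000)
after link 2: o_2 = (-1.8301, -6.8301, 1.0000)
after link 3: o_3 = (-3.3301, -4.2321, 1.0000)
after link 4: o_4 = (-3.6054, -0.9269, 2.4142)
after link 5: o_5 = (-5.6672, -4.4267, 5.9497)
after link 6: o_6 = (-3.7796, -9.1104, 5.2426)

-3.780 -9.110 5.243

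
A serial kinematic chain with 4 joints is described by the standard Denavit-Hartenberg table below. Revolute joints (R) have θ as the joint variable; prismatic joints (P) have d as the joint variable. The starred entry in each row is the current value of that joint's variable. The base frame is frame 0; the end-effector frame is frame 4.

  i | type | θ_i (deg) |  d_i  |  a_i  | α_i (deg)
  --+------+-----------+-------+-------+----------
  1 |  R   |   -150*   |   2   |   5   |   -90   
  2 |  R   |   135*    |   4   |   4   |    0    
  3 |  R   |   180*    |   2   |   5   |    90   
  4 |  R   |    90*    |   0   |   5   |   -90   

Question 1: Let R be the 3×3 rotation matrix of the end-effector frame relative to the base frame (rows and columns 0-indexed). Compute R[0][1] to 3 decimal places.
-0.612

End-effector y-axis (col 1 of R) = (-0.6124,-0.3536,-0.7071)
R[0][1] = -0.6124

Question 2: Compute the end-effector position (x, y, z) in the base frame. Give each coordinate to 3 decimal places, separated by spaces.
0.558 -12.380 2.707

after link 1: o_1 = (-4.3301, -2.5000, 2.0000)
after link 2: o_2 = (0.1194, -4.5499, -0.8284)
after link 3: o_3 = (-1.9425, -8.0497, 2.7071)
after link 4: o_4 = (0.5575, -12.3798, 2.7071)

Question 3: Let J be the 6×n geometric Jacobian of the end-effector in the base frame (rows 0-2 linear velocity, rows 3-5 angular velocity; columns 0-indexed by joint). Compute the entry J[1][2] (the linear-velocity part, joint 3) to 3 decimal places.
-1.768

axis z_2 = (0.5000,-0.8660,0.0000); lever o_n−o_2 = (0.4381,-7.8299,3.5355)
cross product → J_v[:, 2] = (-3.0619,-1.7678,-3.5355)
J_ω[:, 2] = z_2
entry J[1][2] = -1.7678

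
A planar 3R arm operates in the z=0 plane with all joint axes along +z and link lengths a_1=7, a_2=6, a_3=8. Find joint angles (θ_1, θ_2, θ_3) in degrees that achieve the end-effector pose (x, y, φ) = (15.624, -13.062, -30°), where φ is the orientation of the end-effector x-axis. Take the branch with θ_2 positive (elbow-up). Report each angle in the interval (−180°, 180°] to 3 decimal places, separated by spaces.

-60.006 30.013 -0.006

wrist centre = target − a_3·(cos φ, sin φ) = (8.6958, -9.0620)
cos θ_2 = (157.7367−7²−6²)/(2·7·6) = 0.8659; θ_2 = 30.0128° (elbow-up)
β = atan2(-9.0620,8.6958) = -46.1814°; ψ = atan2(3.0012,12.1955) = 13.8251°
θ_1 = β − ψ = -60.0065°
θ_3 = φ − θ_1 − θ_2 = -0.0063° (wrapped to (-180°,180°])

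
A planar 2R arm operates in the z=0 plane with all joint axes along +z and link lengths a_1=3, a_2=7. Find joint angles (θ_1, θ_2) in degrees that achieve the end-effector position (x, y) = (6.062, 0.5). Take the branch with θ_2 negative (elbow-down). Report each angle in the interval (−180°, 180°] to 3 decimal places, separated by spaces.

99.434 -120.003

cos θ_2 = (36.9978−3²−7²)/(2·3·7) = -0.5001; θ_2 = -120.0034° (elbow-down)
β = atan2(0.5000,6.0620) = 4.7151°; ψ = atan2(-6.0620,-0.5004) = -94.7185°
θ_1 = β − ψ = 99.4337°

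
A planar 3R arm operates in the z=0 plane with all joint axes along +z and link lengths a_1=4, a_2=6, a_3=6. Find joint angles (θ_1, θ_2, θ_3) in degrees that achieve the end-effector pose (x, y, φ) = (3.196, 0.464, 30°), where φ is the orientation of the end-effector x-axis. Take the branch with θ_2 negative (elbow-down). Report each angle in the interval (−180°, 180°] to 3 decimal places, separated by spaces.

-16.529 -149.997 -163.474

wrist centre = target − a_3·(cos φ, sin φ) = (-2.0002, -2.5360)
cos θ_2 = (10.4319−4²−6²)/(2·4·6) = -0.8660; θ_2 = -149.9973° (elbow-down)
β = atan2(-2.5360,-2.0002) = -128.2630°; ψ = atan2(-3.0002,-1.1960) = -111.7341°
θ_1 = β − ψ = -16.5289°
θ_3 = φ − θ_1 − θ_2 = -163.4738° (wrapped to (-180°,180°])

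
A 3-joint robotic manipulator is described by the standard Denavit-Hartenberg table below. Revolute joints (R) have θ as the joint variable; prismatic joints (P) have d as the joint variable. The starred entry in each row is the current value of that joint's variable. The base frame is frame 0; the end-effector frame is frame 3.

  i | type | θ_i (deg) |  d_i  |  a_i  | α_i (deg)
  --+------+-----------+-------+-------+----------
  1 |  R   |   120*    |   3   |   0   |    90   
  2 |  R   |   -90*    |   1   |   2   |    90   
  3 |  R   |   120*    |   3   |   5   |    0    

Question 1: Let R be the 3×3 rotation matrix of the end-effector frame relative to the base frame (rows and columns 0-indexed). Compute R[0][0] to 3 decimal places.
End-effector x-axis (col 0 of R) = (0.7500,0.4330,0.5000)
R[0][0] = 0.7500

0.750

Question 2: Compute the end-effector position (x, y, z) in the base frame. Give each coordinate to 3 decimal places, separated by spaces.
after link 1: o_1 = (0.0000, 0.0000, 3.0000)
after link 2: o_2 = (0.8660, 0.5000, 1.0000)
after link 3: o_3 = (6.1160, 0.0670, 3.5000)

6.116 0.067 3.500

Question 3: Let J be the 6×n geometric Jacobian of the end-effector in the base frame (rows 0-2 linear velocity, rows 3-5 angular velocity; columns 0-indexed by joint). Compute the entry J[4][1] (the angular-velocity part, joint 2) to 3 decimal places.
axis z_1 = (0.8660,0.5000,0.0000); lever o_n−o_1 = (6.1160,0.0670,0.5000)
cross product → J_v[:, 1] = (0.2500,-0.4330,-3.0000)
J_ω[:, 1] = z_1
entry J[4][1] = 0.5000

0.500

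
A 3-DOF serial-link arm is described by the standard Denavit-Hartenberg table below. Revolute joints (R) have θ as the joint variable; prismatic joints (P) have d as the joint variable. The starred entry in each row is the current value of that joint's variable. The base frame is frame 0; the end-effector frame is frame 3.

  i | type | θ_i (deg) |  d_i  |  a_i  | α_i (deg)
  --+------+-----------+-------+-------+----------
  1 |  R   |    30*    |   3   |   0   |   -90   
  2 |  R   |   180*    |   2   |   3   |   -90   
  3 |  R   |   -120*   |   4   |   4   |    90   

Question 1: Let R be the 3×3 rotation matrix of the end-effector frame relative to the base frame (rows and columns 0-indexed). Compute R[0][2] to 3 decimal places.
End-effector z-axis (col 2 of R) = (1.0000,0.0000,0.0000)
R[0][2] = 1.0000

1.000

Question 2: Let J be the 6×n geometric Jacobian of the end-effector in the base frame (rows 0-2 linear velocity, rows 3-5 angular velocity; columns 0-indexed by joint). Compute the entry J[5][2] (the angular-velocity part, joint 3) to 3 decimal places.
axis z_2 = (-0.0000,-0.0000,1.0000); lever o_n−o_2 = (-0.0000,4.0000,4.0000)
cross product → J_v[:, 2] = (-4.0000,-0.0000,-0.0000)
J_ω[:, 2] = z_2
entry J[5][2] = 1.0000

1.000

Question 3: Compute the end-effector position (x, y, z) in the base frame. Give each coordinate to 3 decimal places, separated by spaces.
-3.598 4.232 7.000

after link 1: o_1 = (0.0000, 0.0000, 3.0000)
after link 2: o_2 = (-3.5981, 0.2321, 3.0000)
after link 3: o_3 = (-3.5981, 4.2321, 7.0000)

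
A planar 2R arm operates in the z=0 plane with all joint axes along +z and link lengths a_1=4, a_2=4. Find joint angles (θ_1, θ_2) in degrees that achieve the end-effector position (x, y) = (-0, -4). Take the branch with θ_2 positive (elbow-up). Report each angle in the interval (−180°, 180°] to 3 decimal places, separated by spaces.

cos θ_2 = (16.0000−4²−4²)/(2·4·4) = -0.5000; θ_2 = 120.0000° (elbow-up)
β = atan2(-4.0000,-0.0000) = -90.0000°; ψ = atan2(3.4641,2.0000) = 60.0000°
θ_1 = β − ψ = -150.0000°

-150.000 120.000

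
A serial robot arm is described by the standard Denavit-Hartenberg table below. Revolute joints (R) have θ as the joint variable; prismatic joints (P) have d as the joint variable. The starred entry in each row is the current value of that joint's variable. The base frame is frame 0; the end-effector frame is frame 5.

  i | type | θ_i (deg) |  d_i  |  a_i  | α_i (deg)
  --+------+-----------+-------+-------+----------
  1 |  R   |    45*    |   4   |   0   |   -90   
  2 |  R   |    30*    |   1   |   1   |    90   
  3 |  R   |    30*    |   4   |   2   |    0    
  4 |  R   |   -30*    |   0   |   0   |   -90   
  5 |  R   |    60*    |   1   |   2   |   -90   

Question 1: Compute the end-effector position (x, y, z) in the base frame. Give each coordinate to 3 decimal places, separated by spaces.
0.966 5.209 4.098

after link 1: o_1 = (0.0000, 0.0000, 4.0000)
after link 2: o_2 = (-0.0947, 1.3195, 3.5000)
after link 3: o_3 = (1.6730, 4.5015, 6.0981)
after link 4: o_4 = (1.6730, 4.5015, 6.0981)
after link 5: o_5 = (0.9659, 5.2086, 4.0981)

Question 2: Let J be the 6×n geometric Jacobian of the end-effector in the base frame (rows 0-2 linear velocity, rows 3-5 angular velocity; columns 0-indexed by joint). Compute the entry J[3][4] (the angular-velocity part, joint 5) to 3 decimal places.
-0.707

axis z_4 = (-0.7071,0.7071,0.0000); lever o_n−o_4 = (-0.7071,0.7071,-2.0000)
cross product → J_v[:, 4] = (-1.4142,-1.4142,-0.0000)
J_ω[:, 4] = z_4
entry J[3][4] = -0.7071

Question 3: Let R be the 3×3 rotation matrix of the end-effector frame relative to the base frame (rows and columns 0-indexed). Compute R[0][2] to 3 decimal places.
-0.707

End-effector z-axis (col 2 of R) = (-0.7071,-0.7071,-0.0000)
R[0][2] = -0.7071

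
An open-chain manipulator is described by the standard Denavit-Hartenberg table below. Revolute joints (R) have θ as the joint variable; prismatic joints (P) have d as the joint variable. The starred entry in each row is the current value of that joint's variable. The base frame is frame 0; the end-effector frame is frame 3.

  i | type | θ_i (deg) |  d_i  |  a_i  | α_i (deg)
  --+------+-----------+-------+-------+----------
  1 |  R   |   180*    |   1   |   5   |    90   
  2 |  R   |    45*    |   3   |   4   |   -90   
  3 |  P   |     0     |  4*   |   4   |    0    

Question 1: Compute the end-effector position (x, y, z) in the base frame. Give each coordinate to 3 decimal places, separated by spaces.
after link 1: o_1 = (-5.0000, 0.0000, 1.0000)
after link 2: o_2 = (-7.8284, 3.0000, 3.8284)
after link 3: o_3 = (-7.8284, 3.0000, 9.4853)

-7.828 3.000 9.485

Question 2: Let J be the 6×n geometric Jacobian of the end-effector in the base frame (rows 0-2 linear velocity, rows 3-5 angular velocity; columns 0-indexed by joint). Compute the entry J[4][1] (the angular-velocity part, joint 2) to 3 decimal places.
axis z_1 = (0.0000,1.0000,0.0000); lever o_n−o_1 = (-2.8284,3.0000,8.4853)
cross product → J_v[:, 1] = (8.4853,-0.0000,2.8284)
J_ω[:, 1] = z_1
entry J[4][1] = 1.0000

1.000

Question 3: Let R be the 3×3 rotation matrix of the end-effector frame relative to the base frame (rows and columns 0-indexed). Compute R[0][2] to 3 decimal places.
End-effector z-axis (col 2 of R) = (0.7071,-0.0000,0.7071)
R[0][2] = 0.7071

0.707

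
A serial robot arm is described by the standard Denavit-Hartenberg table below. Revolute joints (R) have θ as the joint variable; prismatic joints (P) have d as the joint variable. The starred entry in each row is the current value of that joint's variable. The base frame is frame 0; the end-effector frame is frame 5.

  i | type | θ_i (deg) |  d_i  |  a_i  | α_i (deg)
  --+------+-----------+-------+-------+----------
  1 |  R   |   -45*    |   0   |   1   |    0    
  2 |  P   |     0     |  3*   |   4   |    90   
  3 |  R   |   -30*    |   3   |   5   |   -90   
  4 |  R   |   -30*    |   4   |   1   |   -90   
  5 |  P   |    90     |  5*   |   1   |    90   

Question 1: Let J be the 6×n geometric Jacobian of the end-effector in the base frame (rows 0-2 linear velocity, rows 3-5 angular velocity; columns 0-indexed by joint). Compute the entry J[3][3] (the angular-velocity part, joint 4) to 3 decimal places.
0.354

axis z_3 = (0.3536,-0.3536,0.8660); lever o_n−o_3 = (5.8302,-0.4136,0.9151)
cross product → J_v[:, 3] = (0.0347,4.7256,1.9151)
J_ω[:, 3] = z_3
entry J[3][3] = 0.3536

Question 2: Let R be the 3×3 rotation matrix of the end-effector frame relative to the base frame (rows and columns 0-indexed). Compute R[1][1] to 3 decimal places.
End-effector y-axis (col 1 of R) = (0.9186,0.3062,-0.2500)
R[1][1] = 0.3062

0.306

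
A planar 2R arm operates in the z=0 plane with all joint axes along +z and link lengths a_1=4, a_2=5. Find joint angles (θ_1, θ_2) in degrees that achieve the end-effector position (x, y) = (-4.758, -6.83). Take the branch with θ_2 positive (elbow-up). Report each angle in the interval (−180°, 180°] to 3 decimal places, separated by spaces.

cos θ_2 = (69.2875−4²−5²)/(2·4·5) = 0.7072; θ_2 = 44.9935° (elbow-up)
β = atan2(-6.8300,-4.7580) = -124.8623°; ψ = atan2(3.5351,7.5359) = 25.1315°
θ_1 = β − ψ = -149.9938°

-149.994 44.994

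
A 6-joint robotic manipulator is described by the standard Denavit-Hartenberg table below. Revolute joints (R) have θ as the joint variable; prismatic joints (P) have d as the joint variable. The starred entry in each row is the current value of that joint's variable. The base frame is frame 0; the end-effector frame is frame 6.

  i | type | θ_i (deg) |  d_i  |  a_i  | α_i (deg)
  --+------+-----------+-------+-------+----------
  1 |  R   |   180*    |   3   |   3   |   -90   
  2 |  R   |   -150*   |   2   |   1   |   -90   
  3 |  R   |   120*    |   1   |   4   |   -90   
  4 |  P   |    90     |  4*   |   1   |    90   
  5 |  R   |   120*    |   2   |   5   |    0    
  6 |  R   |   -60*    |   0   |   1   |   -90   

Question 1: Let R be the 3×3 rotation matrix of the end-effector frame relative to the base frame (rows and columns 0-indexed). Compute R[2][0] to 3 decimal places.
-0.808

End-effector x-axis (col 0 of R) = (-0.3995,-0.4330,-0.8080)
R[2][0] = -0.8080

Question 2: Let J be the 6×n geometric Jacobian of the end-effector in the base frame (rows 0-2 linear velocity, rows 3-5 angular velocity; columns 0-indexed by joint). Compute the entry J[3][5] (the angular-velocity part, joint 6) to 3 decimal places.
-0.433

axis z_5 = (-0.4330,0.8660,-0.2500); lever o_n−o_5 = (-0.3995,-0.4330,-0.8080)
cross product → J_v[:, 5] = (-0.8080,-0.2500,0.5335)
J_ω[:, 5] = z_5
entry J[3][5] = -0.4330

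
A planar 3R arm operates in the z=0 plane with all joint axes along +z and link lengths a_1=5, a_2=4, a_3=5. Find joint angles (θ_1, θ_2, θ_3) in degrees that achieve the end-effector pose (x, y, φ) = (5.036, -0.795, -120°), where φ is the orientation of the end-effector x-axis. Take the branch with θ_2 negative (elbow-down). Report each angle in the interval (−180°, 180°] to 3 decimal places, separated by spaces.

wrist centre = target − a_3·(cos φ, sin φ) = (7.5360, 3.5351)
cos θ_2 = (69.2884−5²−4²)/(2·5·4) = 0.7072; θ_2 = -44.9916° (elbow-down)
β = atan2(3.5351,7.5360) = 25.1312°; ψ = atan2(-2.8280,7.8288) = -19.8612°
θ_1 = β − ψ = 44.9924°
θ_3 = φ − θ_1 − θ_2 = -120.0008° (wrapped to (-180°,180°])

44.992 -44.992 -120.001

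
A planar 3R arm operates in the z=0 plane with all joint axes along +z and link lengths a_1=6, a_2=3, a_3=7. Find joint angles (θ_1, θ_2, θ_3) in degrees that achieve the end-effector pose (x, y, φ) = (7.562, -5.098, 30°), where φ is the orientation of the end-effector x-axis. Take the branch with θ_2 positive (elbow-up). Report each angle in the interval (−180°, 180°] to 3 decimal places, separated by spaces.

wrist centre = target − a_3·(cos φ, sin φ) = (1.4998, -8.5980)
cos θ_2 = (76.1751−6²−3²)/(2·6·3) = 0.8660; θ_2 = 30.0059° (elbow-up)
β = atan2(-8.5980,1.4998) = -80.1050°; ψ = atan2(1.5003,8.5979) = 9.8980°
θ_1 = β − ψ = -90.0030°
θ_3 = φ − θ_1 − θ_2 = 89.9971° (wrapped to (-180°,180°])

-90.003 30.006 89.997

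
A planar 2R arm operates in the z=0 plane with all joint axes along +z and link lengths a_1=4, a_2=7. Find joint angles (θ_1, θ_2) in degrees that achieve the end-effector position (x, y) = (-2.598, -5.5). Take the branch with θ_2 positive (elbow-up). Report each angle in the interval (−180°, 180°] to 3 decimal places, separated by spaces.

cos θ_2 = (36.9996−4²−7²)/(2·4·7) = -0.5000; θ_2 = 120.0005° (elbow-up)
β = atan2(-5.5000,-2.5980) = -115.2843°; ψ = atan2(6.0621,0.5000) = 85.2854°
θ_1 = β − ψ = -200.5698°

159.430 120.000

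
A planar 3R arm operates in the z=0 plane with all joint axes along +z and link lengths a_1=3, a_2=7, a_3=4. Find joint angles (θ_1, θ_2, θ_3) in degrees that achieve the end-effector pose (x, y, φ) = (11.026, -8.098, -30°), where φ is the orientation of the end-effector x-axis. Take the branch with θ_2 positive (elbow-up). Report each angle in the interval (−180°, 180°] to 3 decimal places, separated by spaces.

wrist centre = target − a_3·(cos φ, sin φ) = (7.5619, -6.0980)
cos θ_2 = (94.3679−3²−7²)/(2·3·7) = 0.8659; θ_2 = 30.0141° (elbow-up)
β = atan2(-6.0980,7.5619) = -38.8831°; ψ = atan2(3.5015,9.0613) = 21.1276°
θ_1 = β − ψ = -60.0107°
θ_3 = φ − θ_1 − θ_2 = -0.0034° (wrapped to (-180°,180°])

-60.011 30.014 -0.003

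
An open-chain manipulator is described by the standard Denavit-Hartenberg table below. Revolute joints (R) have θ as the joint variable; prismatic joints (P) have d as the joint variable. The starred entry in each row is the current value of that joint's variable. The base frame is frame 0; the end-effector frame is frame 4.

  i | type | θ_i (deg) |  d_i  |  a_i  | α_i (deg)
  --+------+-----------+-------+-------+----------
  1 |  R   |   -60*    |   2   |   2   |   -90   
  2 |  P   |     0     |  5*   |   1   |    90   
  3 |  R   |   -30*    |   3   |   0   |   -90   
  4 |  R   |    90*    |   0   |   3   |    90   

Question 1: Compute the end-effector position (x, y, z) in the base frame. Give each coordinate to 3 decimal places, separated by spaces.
5.830 -0.098 2.000

after link 1: o_1 = (1.0000, -1.7321, 2.0000)
after link 2: o_2 = (5.8301, -0.0981, 2.0000)
after link 3: o_3 = (5.8301, -0.0981, 5.0000)
after link 4: o_4 = (5.8301, -0.0981, 2.0000)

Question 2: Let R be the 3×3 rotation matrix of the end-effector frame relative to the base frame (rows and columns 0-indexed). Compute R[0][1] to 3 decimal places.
1.000

End-effector y-axis (col 1 of R) = (1.0000,0.0000,0.0000)
R[0][1] = 1.0000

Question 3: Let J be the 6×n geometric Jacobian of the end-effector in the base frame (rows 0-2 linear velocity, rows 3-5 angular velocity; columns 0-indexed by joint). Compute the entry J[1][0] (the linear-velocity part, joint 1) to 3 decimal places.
5.830

axis z_0 = ẑ; lever o_n−o_0 = (5.8301,-0.0981,2.0000)
cross product → J_v[:, 0] = (0.0981,5.8301,-0.0000)
J_ω[:, 0] = z_0
entry J[1][0] = 5.8301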